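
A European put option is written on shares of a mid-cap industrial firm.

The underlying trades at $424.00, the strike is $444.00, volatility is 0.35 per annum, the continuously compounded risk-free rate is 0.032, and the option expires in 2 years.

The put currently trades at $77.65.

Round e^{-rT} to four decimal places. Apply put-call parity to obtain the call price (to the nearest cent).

$85.18

exp(−rT) = exp(−0.032·2) = 0.9380
Put-call parity: C − P = S − K·e^(−rT) = 424 − 444·0.9380 = 424 − 416.4720 = 7.5280
C = P + (C − P) = 77.65 + (7.5280) = 85.1780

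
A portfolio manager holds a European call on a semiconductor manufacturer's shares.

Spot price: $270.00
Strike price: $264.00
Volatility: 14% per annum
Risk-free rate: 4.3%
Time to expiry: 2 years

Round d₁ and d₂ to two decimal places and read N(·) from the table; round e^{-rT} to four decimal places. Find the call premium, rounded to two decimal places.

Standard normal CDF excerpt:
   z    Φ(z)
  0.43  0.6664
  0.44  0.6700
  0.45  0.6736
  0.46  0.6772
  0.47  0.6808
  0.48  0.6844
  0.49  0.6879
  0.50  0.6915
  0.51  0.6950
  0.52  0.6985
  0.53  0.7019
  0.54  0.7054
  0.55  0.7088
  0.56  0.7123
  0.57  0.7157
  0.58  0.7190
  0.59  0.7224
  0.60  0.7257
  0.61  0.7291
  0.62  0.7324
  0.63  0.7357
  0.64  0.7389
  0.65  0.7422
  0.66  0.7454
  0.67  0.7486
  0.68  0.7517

σ√T = 0.14·√2 = 0.1980
ln(S/K) + (r + σ²/2)T = ln(270/264) + (0.043 + 0.14²/2)·2 = 0.0225 + 0.1056 = 0.1281
d₁ = 0.1281 / 0.1980 = 0.6469 ≈ 0.65
d₂ = d₁ − σ√T = 0.6469 − 0.1980 = 0.4489 ≈ 0.45
e^(−rT) = e^(−0.043·2) = 0.9176
C = 270·N(0.65) − 264·0.9176·N(0.45) = 270·0.7422 − 264·0.9176·0.6736 = 200.3940 − 163.1772 = 37.2168

$37.22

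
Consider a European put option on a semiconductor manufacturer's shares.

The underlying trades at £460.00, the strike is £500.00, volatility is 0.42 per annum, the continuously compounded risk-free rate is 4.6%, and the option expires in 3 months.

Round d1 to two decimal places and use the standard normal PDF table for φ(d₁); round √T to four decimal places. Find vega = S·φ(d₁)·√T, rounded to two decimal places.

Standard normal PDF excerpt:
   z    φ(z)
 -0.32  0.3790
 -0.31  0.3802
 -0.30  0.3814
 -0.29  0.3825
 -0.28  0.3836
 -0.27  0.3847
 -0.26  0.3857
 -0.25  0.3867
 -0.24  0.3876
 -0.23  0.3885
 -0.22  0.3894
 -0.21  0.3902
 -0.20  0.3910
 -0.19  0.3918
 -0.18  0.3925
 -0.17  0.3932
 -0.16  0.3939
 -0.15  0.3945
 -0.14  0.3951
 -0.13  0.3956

89.15

σ√T = 0.42 × 0.5000 = 0.2100
d₁ = [ln(460/500) + (0.046 + 0.42²/2)·0.25] / 0.2100 = [-0.0834 + 0.0335] / 0.2100 = -0.2373 ⇒ -0.24
√T = √0.25 = 0.5000
φ(d₁) = φ(-0.24) = 0.3876
vega = S·φ(d₁)·√T = 460·0.3876·0.5000 = 89.1480
(The call has the same vega.)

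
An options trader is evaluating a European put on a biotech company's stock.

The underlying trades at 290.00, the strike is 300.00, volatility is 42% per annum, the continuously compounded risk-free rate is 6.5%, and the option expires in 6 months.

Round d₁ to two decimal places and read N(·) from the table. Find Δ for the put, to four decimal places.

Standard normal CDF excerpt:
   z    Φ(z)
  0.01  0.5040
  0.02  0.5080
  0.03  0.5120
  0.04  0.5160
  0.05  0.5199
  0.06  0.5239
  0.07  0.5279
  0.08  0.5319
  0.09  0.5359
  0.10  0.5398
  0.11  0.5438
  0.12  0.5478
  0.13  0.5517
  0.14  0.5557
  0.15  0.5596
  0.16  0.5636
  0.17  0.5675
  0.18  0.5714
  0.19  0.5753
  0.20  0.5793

-0.4443

T = 0.5;  σ√T = 0.2970
d₁ = [ln(290/300) + (0.065 + 0.42²/2)·0.5] / 0.2970 = [-0.0339 + 0.0766] / 0.2970 = 0.1438 ≈ 0.14
N(d₁) = N(0.14) = 0.5557
Δ_put = N(d₁) − 1 = 0.5557 − 1 = -0.4443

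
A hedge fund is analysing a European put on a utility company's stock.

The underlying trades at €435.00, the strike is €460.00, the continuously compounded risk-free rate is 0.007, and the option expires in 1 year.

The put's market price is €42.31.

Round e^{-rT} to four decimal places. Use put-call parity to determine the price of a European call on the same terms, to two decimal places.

e^(−rT) = e^(−0.007·1) = 0.9930
Put-call parity: C − P = S − K·e^(−rT) = 435 − 460·0.9930 = 435 − 456.7800 = -21.7800
C = P + (C − P) = 42.31 + (-21.7800) = 20.5300

€20.53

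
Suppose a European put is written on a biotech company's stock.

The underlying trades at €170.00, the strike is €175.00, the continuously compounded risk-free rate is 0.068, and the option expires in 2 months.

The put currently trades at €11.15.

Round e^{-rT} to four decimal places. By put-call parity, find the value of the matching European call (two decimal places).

€8.13

exp(−rT) = exp(−0.068·0.1667) = 0.9887
Put-call parity: C − P = S − K·e^(−rT) = 170 − 175·0.9887 = 170 − 173.0225 = -3.0225
C = P + (C − P) = 11.15 + (-3.0225) = 8.1275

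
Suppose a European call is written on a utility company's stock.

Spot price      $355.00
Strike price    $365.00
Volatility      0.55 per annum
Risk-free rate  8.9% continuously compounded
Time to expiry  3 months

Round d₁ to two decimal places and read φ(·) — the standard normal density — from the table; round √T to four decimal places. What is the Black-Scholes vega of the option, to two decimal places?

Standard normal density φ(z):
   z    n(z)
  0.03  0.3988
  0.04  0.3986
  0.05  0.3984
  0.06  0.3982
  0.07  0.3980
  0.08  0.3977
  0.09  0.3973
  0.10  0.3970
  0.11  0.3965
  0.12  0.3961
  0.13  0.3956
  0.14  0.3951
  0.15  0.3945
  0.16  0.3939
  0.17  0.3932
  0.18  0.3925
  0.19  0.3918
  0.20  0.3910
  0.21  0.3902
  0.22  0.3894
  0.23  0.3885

70.31

σ√T = 0.55 × 0.5000 = 0.2750
ln(S/K) + (r + σ²/2)T = ln(355/365) + (0.089 + 0.55²/2)·0.25 = -0.0278 + 0.0601 = 0.0323
d₁ = 0.0323 / 0.2750 = 0.1174 ≈ 0.12
√T = √0.25 = 0.5000
φ(d₁) = φ(0.12) = 0.3961
vega = S·φ(d₁)·√T = 355·0.3961·0.5000 = 70.3077
(The put has the same vega.)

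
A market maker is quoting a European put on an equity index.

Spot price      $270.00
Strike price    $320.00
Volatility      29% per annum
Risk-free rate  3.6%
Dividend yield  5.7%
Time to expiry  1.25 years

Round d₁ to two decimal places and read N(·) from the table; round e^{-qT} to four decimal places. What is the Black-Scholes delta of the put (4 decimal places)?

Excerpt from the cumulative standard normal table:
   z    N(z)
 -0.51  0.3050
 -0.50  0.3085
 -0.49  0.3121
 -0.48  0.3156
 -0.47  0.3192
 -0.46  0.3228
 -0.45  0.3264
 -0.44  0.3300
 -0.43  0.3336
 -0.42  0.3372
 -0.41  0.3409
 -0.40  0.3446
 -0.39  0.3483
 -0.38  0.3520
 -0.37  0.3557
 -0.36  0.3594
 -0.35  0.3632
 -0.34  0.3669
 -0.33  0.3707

T = 1.25;  σ√T = 0.3242
ln(S/K) + (r − q + σ²/2)T = ln(270/320) + (0.036 − 0.057 + 0.29²/2)·1.25 = -0.1699 + 0.0263 = -0.1436
d₁ = -0.1436 / 0.3242 = -0.4429 ≈ -0.44
N(d₁) = N(-0.44) = 0.3300
Δ_put = e^(−qT)·(N(d₁) − 1) = 0.9312·(0.3300 − 1) = -0.6239

-0.6239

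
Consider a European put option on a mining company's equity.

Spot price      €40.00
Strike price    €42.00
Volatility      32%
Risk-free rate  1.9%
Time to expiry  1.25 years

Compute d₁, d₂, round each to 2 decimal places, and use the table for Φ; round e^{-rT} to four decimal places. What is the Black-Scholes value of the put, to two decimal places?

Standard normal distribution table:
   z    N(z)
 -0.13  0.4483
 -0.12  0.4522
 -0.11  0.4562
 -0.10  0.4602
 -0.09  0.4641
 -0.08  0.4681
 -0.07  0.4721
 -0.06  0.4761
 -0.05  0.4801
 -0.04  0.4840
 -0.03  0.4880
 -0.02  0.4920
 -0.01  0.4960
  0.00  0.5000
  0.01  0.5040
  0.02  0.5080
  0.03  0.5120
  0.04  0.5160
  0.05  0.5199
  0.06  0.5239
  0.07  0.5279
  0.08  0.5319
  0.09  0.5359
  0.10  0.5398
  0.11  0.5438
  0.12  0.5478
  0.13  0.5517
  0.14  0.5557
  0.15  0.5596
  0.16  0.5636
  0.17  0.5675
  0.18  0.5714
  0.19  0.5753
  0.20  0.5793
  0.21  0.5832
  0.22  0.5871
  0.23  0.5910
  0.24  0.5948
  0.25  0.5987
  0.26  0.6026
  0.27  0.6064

€6.31

T = 1.25;  σ√T = 0.3578
ln(S/K) + (r + σ²/2)T = ln(40/42) + (0.019 + 0.32²/2)·1.25 = -0.0488 + 0.0877 = 0.0390
d₁ = 0.0390 / 0.3578 = 0.1089 ⇒ 0.11
d₂ = d₁ − σ√T = 0.1089 − 0.3578 = -0.2489 ⇒ -0.25
exp(−rT) = exp(−0.019·1.25) = 0.9765
N(−d₂) = N(0.25) = 0.5987;  N(−d₁) = N(-0.11) = 0.4562
P = 42·0.9765·0.5987 − 40·0.4562 = 24.5545 − 18.2480 = 6.3065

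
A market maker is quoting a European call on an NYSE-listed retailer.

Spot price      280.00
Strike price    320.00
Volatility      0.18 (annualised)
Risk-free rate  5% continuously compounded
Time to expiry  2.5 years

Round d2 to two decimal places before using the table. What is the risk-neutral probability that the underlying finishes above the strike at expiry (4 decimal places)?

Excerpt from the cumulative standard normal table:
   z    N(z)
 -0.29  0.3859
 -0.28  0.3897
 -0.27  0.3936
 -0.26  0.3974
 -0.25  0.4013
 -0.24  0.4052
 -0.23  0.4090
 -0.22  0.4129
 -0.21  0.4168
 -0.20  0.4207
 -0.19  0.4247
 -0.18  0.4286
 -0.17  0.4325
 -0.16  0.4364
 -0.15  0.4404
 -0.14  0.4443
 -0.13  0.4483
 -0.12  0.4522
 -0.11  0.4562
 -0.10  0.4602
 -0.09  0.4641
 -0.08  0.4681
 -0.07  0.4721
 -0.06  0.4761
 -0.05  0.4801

σ√T = 0.18·√2.5 = 0.2846
d₁ = [ln(280/320) + (0.05 + 0.18²/2)·2.5] / 0.2846 = [-0.1335 + 0.1655] / 0.2846 = 0.1123 → 0.11
d₂ = d₁ − σ√T = 0.1123 − 0.2846 = -0.1723 → -0.17
Pr(exercise) under Q = N(d₂) = 0.4325

0.4325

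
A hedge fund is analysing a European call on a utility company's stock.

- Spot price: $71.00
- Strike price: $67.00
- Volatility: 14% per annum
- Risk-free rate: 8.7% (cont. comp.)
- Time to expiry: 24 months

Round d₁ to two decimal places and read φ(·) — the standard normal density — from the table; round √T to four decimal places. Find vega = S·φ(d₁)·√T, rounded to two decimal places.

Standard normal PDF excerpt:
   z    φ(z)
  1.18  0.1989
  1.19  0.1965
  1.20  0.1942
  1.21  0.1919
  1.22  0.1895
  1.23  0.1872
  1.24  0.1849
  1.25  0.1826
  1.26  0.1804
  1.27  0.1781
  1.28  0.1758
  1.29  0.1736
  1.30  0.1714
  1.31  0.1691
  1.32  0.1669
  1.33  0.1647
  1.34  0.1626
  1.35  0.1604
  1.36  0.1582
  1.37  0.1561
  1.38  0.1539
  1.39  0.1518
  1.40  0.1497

T = 2;  σ√T = 0.1980
d₁ = [ln(71/67) + (0.087 + 0.14²/2)·2] / 0.1980 = [0.0580 + 0.1936] / 0.1980 = 1.2707 ⇒ 1.27
√T = √2 = 1.4142
φ(d₁) = φ(1.27) = 0.1781
vega = S·φ(d₁)·√T = 71·0.1781·1.4142 = 17.8827

17.88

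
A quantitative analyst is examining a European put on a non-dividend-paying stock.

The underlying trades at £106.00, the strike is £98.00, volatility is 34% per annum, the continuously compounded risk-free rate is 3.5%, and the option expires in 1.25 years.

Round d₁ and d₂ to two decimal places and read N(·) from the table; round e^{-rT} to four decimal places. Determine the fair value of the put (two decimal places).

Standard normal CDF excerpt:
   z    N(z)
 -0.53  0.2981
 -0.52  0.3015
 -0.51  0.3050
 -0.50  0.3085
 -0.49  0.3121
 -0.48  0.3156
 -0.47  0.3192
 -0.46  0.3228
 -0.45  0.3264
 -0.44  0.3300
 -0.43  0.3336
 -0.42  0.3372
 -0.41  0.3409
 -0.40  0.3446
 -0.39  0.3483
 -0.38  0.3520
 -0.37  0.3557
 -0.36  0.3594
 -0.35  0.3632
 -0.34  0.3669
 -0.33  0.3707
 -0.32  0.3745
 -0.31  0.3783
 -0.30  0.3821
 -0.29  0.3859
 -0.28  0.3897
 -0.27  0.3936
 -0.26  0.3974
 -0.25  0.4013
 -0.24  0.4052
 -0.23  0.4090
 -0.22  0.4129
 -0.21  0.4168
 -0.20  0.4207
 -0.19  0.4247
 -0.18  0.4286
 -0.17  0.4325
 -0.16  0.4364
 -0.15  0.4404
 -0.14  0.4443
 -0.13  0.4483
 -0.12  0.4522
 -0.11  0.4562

σ√T = 0.34 × 1.1180 = 0.3801
d₁ = [ln(106/98) + (0.035 + ½·0.34²)·1.25] / (σ√T) = (0.0785 + 0.1160) / 0.3801 = 0.5116 → 0.51
d₂ = 0.5116 − 0.3801 = 0.1315 → 0.13
exp(−rT) = exp(−0.035·1.25) = 0.9572
N(−d₂) = N(-0.13) = 0.4483;  N(−d₁) = N(-0.51) = 0.3050
P = 98·0.9572·0.4483 − 106·0.3050 = 42.0531 − 32.3300 = 9.7231

£9.72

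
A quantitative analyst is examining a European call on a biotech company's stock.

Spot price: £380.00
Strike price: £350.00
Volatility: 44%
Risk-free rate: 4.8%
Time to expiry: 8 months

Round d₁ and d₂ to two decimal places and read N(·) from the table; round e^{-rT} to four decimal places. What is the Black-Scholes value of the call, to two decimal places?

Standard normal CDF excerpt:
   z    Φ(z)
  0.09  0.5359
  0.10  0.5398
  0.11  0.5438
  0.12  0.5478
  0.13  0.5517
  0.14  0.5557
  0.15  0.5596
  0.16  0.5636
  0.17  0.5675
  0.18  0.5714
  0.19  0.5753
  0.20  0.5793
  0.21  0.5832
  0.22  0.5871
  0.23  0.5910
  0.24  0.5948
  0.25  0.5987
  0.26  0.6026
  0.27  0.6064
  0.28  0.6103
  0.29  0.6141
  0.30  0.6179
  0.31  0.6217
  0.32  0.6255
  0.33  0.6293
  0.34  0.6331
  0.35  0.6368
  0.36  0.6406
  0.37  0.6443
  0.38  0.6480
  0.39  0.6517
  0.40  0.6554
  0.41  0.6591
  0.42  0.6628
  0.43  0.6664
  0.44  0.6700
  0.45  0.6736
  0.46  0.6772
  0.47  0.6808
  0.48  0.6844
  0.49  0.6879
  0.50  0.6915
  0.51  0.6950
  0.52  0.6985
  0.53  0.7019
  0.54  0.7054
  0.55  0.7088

£74.40

σ√T = 0.44·√0.6667 = 0.3593
ln(S/K) + (r + σ²/2)T = ln(380/350) + (0.048 + 0.44²/2)·0.6667 = 0.0822 + 0.0965 = 0.1788
d₁ = 0.1788 / 0.3593 = 0.4976 ⇒ 0.50
d₂ = d₁ − σ√T = 0.4976 − 0.3593 = 0.1384 ⇒ 0.14
exp(−rT) = exp(−0.048·0.6667) = 0.9685
N(d₁) = N(0.50) = 0.6915;  N(d₂) = N(0.14) = 0.5557
C = 380·0.6915 − 350·0.9685·0.5557 = 262.7700 − 188.3684 = 74.4016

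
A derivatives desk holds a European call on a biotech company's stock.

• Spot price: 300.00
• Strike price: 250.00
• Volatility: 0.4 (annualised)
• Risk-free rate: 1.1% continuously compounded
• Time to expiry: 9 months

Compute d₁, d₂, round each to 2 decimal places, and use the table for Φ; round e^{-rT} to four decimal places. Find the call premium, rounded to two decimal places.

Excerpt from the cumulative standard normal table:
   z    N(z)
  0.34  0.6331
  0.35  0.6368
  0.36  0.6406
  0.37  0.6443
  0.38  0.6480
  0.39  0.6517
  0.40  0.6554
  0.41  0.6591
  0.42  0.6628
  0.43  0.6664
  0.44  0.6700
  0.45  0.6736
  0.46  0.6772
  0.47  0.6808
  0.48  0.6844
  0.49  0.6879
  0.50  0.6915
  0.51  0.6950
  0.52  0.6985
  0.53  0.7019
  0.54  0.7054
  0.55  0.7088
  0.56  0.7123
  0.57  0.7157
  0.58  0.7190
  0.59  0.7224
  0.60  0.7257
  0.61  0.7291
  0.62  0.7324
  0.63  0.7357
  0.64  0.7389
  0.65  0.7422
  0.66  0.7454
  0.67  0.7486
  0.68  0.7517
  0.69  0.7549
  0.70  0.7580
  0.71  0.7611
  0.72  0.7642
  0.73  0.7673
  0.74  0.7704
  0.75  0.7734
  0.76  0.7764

68.59

T = 0.75;  σ√T = 0.3464
d₁ = [ln(300/250) + (0.011 + 0.4²/2)·0.75] / 0.3464 = [0.1823 + 0.0683] / 0.3464 = 0.7233 which rounds to 0.72
d₂ = d₁ − σ√T = 0.7233 − 0.3464 = 0.3769 which rounds to 0.38
e^(−rT) = e^(−0.011·0.75) = 0.9918
C = 300·N(0.72) − 250·0.9918·N(0.38) = 300·0.7642 − 250·0.9918·0.6480 = 229.2600 − 160.6716 = 68.5884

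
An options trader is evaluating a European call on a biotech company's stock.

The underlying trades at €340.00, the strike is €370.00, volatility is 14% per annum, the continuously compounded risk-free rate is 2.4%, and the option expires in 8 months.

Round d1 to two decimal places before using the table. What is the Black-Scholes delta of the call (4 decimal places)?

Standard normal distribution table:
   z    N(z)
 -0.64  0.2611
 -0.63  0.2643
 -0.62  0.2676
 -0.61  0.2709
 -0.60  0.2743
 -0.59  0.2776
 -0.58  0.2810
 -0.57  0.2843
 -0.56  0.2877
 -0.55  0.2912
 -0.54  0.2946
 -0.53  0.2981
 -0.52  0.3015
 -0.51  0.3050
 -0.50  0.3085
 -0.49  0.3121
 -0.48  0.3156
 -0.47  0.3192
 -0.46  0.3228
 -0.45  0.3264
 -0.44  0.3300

T = 0.6667;  σ√T = 0.1143
d₁ = [ln(340/370) + (0.024 + 0.14²/2)·0.6667] / 0.1143 = [-0.0846 + 0.0225] / 0.1143 = -0.5426 ≈ -0.54
N(d₁) = N(-0.54) = 0.2946
Δ_call = N(d₁) = 0.2946

0.2946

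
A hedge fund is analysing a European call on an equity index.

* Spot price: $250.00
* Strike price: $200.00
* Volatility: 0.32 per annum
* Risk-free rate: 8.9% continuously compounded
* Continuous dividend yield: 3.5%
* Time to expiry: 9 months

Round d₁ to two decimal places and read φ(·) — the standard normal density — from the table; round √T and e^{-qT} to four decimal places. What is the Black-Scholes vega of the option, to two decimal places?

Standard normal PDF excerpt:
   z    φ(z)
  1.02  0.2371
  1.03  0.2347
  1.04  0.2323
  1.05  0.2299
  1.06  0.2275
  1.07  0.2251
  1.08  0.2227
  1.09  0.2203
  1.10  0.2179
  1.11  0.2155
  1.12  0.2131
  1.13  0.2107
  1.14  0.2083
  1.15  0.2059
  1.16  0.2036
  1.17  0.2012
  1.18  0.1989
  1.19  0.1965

T = 0.75;  σ√T = 0.2771
ln(S/K) + (r − q + σ²/2)T = ln(250/200) + (0.089 − 0.035 + 0.32²/2)·0.75 = 0.2231 + 0.0789 = 0.3020
d₁ = 0.3020 / 0.2771 = 1.0899 ≈ 1.09
√T = √0.75 = 0.8660
φ(d₁) = φ(1.09) = 0.2203
exp(−qT) = exp(−0.035·0.75) = 0.9741
vega = S·exp(−qT)·φ(d₁)·√T = 250·0.9741·0.2203·0.8660 = 46.4597
(The put has the same vega.)

46.46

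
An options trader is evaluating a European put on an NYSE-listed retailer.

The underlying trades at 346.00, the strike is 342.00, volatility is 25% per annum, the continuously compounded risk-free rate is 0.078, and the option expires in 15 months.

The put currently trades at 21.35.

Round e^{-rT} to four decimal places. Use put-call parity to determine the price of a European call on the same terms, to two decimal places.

e^(−rT) = e^(−0.078·1.25) = 0.9071
Put-call parity: C − P = S − K·e^(−rT) = 346 − 342·0.9071 = 346 − 310.2282 = 35.7718
C = P + (C − P) = 21.35 + (35.7718) = 57.1218

57.12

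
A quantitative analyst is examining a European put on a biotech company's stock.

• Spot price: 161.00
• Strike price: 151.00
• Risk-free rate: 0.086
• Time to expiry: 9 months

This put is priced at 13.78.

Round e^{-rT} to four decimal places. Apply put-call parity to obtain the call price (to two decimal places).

33.22

e^(−rT) = e^(−0.086·0.75) = 0.9375
Put-call parity: C − P = S − K·e^(−rT) = 161 − 151·0.9375 = 161 − 141.5625 = 19.4375
C = P + (C − P) = 13.78 + (19.4375) = 33.2175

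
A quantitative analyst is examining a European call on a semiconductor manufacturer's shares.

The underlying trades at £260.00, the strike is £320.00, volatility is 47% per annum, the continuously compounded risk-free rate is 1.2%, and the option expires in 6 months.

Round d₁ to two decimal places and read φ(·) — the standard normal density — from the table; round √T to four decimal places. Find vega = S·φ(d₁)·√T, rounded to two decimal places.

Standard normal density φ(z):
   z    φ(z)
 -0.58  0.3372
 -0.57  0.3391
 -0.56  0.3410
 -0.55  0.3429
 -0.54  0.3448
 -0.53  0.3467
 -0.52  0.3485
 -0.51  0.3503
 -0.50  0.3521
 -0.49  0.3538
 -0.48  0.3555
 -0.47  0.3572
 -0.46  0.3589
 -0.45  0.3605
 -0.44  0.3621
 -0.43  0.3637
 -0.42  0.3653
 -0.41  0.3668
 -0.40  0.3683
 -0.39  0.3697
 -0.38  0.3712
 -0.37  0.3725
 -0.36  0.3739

66.57

σ√T = 0.47·√0.5 = 0.3323
d₁ = [ln(260/320) + (0.012 + 0.47²/2)·0.5] / 0.3323 = [-0.2076 + 0.0612] / 0.3323 = -0.4406 ≈ -0.44
√T = √0.5 = 0.7071
φ(d₁) = φ(-0.44) = 0.3621
vega = S·φ(d₁)·√T = 260·0.3621·0.7071 = 66.5706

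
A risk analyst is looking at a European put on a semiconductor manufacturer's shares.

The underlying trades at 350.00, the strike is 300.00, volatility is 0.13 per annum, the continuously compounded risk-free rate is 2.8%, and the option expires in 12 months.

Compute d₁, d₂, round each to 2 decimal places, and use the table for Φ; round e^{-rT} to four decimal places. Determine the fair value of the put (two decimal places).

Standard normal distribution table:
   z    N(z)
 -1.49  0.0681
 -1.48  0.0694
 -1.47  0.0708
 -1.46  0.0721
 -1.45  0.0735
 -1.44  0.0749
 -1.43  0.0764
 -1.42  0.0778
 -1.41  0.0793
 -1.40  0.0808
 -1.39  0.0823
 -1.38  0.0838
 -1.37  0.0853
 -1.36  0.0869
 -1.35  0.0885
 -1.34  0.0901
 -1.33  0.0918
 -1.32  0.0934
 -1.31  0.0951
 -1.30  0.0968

1.50

T = 1;  σ√T = 0.1300
d₁ = [ln(350/300) + (0.028 + ½·0.13²)·1] / (σ√T) = (0.1542 + 0.0365) / 0.1300 = 1.4662 → 1.47
d₂ = 1.4662 − 0.1300 = 1.3362 → 1.34
exp(−rT) = exp(−0.028·1) = 0.9724
N(−d₂) = N(-1.34) = 0.0901;  N(−d₁) = N(-1.47) = 0.0708
P = 300·0.9724·0.0901 − 350·0.0708 = 26.2840 − 24.7800 = 1.5040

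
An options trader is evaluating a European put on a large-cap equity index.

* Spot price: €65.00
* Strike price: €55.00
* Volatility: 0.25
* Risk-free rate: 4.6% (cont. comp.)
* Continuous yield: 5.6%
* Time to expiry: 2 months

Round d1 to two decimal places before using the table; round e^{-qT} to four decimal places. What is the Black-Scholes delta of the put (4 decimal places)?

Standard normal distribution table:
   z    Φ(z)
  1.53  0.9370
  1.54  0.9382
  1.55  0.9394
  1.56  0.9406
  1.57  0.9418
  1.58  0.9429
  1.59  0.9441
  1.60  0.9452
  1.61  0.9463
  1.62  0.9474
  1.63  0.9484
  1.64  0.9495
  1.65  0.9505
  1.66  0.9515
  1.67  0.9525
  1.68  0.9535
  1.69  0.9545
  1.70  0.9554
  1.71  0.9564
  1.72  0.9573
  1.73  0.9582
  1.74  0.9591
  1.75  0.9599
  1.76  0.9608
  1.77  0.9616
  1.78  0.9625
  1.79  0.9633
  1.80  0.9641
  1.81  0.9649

T = 0.1667;  σ√T = 0.1021
d₁ = [ln(65/55) + (0.046 − 0.056 + 0.25²/2)·0.1667] / 0.1021 = [0.1671 + 0.0035] / 0.1021 = 1.6715 → 1.67
N(d₁) = N(1.67) = 0.9525
Δ_put = e^(−qT)·(N(d₁) − 1) = 0.9907·(0.9525 − 1) = -0.0471

-0.0471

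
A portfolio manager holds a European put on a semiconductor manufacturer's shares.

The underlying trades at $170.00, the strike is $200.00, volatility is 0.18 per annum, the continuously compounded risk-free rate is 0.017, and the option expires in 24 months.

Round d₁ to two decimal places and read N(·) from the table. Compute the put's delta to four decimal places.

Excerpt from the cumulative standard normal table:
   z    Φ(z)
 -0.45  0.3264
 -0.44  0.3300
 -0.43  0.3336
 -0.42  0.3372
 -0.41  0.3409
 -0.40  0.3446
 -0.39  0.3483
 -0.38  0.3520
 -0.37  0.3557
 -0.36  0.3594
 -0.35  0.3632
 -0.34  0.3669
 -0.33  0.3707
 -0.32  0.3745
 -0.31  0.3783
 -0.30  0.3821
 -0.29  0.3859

-0.6480

T = 2;  σ√T = 0.2546
ln(S/K) + (r + σ²/2)T = ln(170/200) + (0.017 + 0.18²/2)·2 = -0.1625 + 0.0664 = -0.0961
d₁ = -0.0961 / 0.2546 = -0.3776 ≈ -0.38
N(d₁) = N(-0.38) = 0.3520
Δ_put = N(d₁) − 1 = 0.3520 − 1 = -0.6480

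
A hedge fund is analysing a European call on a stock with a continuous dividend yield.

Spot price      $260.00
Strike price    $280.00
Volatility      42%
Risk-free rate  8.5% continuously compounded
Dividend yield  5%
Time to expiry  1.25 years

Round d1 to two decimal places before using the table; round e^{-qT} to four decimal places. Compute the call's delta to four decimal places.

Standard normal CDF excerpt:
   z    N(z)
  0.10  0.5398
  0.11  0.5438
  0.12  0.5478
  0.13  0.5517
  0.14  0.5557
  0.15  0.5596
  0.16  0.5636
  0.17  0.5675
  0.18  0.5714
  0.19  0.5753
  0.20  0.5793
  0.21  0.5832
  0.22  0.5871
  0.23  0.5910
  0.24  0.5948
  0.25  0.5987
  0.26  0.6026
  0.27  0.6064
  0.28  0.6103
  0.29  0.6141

σ√T = 0.42 × 1.1180 = 0.4696
d₁ = [ln(260/280) + (0.085 − 0.05 + 0.42²/2)·1.25] / 0.4696 = [-0.0741 + 0.1540] / 0.4696 = 0.1701 → 0.17
N(d₁) = N(0.17) = 0.5675
Δ_call = exp(−qT)·N(d₁) = 0.9394·0.5675 = 0.5331

0.5331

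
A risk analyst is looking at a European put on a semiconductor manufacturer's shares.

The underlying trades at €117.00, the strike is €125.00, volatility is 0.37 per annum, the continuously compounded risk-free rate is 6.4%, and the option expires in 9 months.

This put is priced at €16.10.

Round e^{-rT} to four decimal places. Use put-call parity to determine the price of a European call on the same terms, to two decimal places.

exp(−rT) = exp(−0.064·0.75) = 0.9531
Put-call parity: C − P = S − K·e^(−rT) = 117 − 125·0.9531 = 117 − 119.1375 = -2.1375
C = P + (C − P) = 16.10 + (-2.1375) = 13.9625

€13.96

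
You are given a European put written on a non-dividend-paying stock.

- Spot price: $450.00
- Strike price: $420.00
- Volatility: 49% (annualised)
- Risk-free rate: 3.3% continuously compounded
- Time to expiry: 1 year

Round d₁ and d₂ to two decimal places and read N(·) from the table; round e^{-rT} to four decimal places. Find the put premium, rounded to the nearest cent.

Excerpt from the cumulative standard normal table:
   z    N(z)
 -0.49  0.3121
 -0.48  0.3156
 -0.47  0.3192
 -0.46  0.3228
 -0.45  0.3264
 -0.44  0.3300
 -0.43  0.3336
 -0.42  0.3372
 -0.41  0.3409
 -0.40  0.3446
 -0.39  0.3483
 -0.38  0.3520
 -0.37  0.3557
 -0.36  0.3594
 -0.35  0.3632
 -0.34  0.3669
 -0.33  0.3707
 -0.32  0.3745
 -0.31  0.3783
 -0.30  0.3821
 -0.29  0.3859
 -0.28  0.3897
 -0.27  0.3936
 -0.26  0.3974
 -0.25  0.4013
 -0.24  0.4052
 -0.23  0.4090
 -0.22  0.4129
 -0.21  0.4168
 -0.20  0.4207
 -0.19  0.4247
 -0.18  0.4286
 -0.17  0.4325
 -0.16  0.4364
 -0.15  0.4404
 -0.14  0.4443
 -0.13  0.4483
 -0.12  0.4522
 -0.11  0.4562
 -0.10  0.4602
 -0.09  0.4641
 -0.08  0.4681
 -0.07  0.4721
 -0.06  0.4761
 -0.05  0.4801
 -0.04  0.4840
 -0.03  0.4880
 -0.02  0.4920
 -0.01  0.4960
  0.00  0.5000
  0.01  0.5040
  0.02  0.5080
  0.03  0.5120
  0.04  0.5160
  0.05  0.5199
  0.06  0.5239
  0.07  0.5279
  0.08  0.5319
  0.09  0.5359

$62.80

σ√T = 0.49 × 1.0000 = 0.4900
d₁ = [ln(450/420) + (0.033 + 0.49²/2)·1] / 0.4900 = [0.0690 + 0.1530] / 0.4900 = 0.4531 ⇒ 0.45
d₂ = d₁ − σ√T = 0.4531 − 0.4900 = -0.0369 ⇒ -0.04
e^(−rT) = e^(−0.033·1) = 0.9675
P = 420·0.9675·N(0.04) − 450·N(-0.45) = 420·0.9675·0.5160 − 450·0.3264 = 209.6766 − 146.8800 = 62.7966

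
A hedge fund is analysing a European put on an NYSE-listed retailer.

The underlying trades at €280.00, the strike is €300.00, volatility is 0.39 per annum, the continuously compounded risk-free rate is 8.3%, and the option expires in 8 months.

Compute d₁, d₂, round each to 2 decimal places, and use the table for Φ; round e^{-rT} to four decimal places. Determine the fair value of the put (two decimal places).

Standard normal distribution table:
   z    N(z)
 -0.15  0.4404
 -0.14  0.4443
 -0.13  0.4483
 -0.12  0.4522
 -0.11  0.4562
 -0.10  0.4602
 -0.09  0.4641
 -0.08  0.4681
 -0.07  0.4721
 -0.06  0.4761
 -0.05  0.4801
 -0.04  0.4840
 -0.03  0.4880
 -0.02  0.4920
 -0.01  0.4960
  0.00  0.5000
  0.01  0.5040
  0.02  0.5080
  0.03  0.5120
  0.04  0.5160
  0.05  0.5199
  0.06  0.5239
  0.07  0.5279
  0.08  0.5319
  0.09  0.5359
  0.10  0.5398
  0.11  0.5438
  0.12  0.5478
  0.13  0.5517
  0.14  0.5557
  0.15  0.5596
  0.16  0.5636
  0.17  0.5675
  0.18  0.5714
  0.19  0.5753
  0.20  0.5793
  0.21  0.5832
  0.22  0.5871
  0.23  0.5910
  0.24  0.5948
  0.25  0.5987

€37.82

σ√T = 0.39 × 0.8165 = 0.3184
d₁ = [ln(280/300) + (0.083 + ½·0.39²)·0.6667] / (σ√T) = (-0.0690 + 0.1060) / 0.3184 = 0.1163 which rounds to 0.12
d₂ = 0.1163 − 0.3184 = -0.2021 which rounds to -0.20
e^(−rT) = e^(−0.083·0.6667) = 0.9462
P = 300·0.9462·N(0.20) − 280·N(-0.12) = 300·0.9462·0.5793 − 280·0.4522 = 164.4401 − 126.6160 = 37.8241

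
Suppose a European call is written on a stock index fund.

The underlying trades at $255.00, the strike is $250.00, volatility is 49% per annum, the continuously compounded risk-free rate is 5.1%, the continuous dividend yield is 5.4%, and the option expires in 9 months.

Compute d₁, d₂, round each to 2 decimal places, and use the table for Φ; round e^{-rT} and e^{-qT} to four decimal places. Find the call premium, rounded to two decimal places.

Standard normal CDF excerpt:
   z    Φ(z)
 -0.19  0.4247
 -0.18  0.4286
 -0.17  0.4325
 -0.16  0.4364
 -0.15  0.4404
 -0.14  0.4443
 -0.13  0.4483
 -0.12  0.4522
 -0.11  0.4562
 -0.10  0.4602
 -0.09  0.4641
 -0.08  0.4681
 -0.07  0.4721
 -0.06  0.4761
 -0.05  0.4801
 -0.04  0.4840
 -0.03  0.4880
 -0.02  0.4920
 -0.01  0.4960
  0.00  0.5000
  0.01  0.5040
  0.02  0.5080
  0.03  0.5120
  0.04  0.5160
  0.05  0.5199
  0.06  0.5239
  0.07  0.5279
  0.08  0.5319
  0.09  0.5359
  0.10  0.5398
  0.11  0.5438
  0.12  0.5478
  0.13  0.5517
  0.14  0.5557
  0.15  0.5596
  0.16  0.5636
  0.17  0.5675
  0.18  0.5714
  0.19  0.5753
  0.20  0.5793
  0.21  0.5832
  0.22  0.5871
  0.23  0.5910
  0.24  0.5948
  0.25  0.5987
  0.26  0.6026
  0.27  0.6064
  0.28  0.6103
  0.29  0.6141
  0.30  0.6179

σ√T = 0.49·√0.75 = 0.4244
d₁ = [ln(255/250) + (0.051 − 0.054 + 0.49²/2)·0.75] / 0.4244 = [0.0198 + 0.0878] / 0.4244 = 0.2535 which rounds to 0.25
d₂ = d₁ − σ√T = 0.2535 − 0.4244 = -0.1708 which rounds to -0.17
e^(−qT) = e^(−0.054·0.75) = 0.9603;  e^(−rT) = e^(−0.051·0.75) = 0.9625
C = 255·0.9603·N(0.25) − 250·0.9625·N(-0.17) = 255·0.9603·0.5987 − 250·0.9625·0.4325 = 146.6076 − 104.0703 = 42.5372

$42.54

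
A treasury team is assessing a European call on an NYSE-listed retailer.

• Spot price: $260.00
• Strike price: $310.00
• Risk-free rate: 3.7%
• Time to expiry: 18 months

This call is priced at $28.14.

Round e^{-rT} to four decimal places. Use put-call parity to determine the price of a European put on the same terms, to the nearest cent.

$61.40

exp(−rT) = exp(−0.037·1.5) = 0.9460
Put-call parity: C − P = S − K·e^(−rT) = 260 − 310·0.9460 = 260 − 293.2600 = -33.2600
P = C − (C − P) = 28.14 − (-33.2600) = 61.4000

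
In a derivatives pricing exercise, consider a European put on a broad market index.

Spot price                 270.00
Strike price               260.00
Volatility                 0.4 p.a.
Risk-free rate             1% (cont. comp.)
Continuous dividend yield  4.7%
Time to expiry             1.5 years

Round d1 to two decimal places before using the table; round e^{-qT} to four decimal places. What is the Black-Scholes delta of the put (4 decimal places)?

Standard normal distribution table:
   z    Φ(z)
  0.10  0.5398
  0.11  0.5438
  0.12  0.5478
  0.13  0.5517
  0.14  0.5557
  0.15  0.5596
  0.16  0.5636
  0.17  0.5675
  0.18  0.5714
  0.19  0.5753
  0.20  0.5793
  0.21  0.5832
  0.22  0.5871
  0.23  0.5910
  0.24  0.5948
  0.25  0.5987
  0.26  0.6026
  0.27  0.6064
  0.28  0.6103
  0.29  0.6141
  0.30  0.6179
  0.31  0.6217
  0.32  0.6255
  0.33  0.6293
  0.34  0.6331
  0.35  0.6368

-0.3884

T = 1.5;  σ√T = 0.4899
d₁ = [ln(270/260) + (0.01 − 0.047 + ½·0.4²)·1.5] / (σ√T) = (0.0377 + 0.0645) / 0.4899 = 0.2087 ⇒ 0.21
N(d₁) = N(0.21) = 0.5832
Δ_put = e^(−qT)·(N(d₁) − 1) = 0.9319·(0.5832 − 1) = -0.3884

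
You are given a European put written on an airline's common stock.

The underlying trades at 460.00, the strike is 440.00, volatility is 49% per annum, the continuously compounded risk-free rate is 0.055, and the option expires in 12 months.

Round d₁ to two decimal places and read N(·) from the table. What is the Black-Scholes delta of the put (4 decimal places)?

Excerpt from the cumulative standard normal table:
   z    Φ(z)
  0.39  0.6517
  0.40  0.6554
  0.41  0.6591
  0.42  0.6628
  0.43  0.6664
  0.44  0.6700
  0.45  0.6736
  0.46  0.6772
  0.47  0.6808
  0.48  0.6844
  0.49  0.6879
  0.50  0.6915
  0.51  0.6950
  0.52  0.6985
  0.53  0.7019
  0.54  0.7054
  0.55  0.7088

σ√T = 0.49·√1 = 0.4900
d₁ = [ln(460/440) + (0.055 + 0.49²/2)·1] / 0.4900 = [0.0445 + 0.1750] / 0.4900 = 0.4480 which rounds to 0.45
N(d₁) = N(0.45) = 0.6736
Δ_put = N(d₁) − 1 = 0.6736 − 1 = -0.3264

-0.3264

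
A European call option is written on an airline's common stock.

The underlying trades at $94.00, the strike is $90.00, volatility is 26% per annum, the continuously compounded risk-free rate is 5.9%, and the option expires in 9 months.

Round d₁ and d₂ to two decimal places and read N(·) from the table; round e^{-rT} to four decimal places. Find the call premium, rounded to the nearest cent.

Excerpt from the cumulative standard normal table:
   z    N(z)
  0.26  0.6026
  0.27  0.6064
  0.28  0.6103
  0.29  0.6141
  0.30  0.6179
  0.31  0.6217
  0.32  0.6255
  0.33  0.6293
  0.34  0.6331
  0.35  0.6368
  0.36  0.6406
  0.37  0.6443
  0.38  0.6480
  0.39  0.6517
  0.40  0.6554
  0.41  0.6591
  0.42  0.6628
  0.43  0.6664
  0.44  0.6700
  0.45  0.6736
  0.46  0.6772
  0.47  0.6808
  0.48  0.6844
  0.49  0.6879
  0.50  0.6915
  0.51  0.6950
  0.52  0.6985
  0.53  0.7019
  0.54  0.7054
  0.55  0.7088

$12.45

σ√T = 0.26 × 0.8660 = 0.2252
d₁ = [ln(94/90) + (0.059 + 0.26²/2)·0.75] / 0.2252 = [0.0435 + 0.0696] / 0.2252 = 0.5022 → 0.50
d₂ = d₁ − σ√T = 0.5022 − 0.2252 = 0.2771 → 0.28
exp(−rT) = exp(−0.059·0.75) = 0.9567
N(d₁) = N(0.50) = 0.6915;  N(d₂) = N(0.28) = 0.6103
C = 94·0.6915 − 90·0.9567·0.6103 = 65.0010 − 52.5487 = 12.4523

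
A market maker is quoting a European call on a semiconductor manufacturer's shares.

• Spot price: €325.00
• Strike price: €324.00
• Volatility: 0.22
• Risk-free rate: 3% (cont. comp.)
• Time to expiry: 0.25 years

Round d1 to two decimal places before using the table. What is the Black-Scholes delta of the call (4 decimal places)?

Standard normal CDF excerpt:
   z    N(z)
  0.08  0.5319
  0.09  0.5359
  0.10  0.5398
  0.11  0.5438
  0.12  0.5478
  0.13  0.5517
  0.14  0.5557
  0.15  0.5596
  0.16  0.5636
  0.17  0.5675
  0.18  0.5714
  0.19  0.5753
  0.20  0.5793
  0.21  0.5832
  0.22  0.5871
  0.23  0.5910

σ√T = 0.22 × 0.5000 = 0.1100
d₁ = [ln(325/324) + (0.03 + 0.22²/2)·0.25] / 0.1100 = [0.0031 + 0.0135] / 0.1100 = 0.1512 ⇒ 0.15
N(d₁) = N(0.15) = 0.5596
Δ_call = N(d₁) = 0.5596

0.5596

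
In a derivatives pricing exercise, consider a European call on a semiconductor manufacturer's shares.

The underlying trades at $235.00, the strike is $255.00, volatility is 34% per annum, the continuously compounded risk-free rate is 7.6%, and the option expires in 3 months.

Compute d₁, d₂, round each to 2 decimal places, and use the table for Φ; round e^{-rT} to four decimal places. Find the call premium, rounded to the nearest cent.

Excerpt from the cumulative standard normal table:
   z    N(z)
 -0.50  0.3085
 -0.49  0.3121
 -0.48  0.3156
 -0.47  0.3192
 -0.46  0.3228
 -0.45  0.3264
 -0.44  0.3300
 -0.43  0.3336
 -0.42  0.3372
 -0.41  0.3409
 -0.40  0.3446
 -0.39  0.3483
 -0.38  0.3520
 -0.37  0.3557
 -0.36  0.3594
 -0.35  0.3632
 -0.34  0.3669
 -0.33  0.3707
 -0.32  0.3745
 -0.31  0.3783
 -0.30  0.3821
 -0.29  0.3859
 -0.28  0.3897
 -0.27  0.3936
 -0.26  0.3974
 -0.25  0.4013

σ√T = 0.34·√0.25 = 0.1700
d₁ = [ln(235/255) + (0.076 + 0.34²/2)·0.25] / 0.1700 = [-0.0817 + 0.0335] / 0.1700 = -0.2837 ≈ -0.28
d₂ = d₁ − σ√T = -0.2837 − 0.1700 = -0.4537 ≈ -0.45
exp(−rT) = exp(−0.076·0.25) = 0.9812
C = 235·N(-0.28) − 255·0.9812·N(-0.45) = 235·0.3897 − 255·0.9812·0.3264 = 91.5795 − 81.6672 = 9.9123

$9.91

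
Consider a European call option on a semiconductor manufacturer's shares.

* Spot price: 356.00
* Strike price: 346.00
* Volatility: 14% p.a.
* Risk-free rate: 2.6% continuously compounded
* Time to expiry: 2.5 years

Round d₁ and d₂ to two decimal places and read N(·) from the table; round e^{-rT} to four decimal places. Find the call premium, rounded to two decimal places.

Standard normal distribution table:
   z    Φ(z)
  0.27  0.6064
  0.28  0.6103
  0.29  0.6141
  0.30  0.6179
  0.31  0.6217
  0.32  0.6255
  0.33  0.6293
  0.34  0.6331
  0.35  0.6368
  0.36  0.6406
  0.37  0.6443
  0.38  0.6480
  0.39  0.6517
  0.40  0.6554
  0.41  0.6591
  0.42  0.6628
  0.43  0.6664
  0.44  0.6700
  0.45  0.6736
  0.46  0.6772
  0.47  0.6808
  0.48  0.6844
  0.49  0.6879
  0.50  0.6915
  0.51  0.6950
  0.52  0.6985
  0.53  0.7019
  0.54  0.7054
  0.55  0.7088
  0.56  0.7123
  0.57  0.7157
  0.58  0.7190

σ√T = 0.14·√2.5 = 0.2214
d₁ = [ln(356/346) + (0.026 + 0.14²/2)·2.5] / 0.2214 = [0.0285 + 0.0895] / 0.2214 = 0.5330 which rounds to 0.53
d₂ = d₁ − σ√T = 0.5330 − 0.2214 = 0.3117 which rounds to 0.31
exp(−rT) = exp(−0.026·2.5) = 0.9371
N(d₁) = N(0.53) = 0.7019;  N(d₂) = N(0.31) = 0.6217
C = 356·0.7019 − 346·0.9371·0.6217 = 249.8764 − 201.5779 = 48.2985

48.30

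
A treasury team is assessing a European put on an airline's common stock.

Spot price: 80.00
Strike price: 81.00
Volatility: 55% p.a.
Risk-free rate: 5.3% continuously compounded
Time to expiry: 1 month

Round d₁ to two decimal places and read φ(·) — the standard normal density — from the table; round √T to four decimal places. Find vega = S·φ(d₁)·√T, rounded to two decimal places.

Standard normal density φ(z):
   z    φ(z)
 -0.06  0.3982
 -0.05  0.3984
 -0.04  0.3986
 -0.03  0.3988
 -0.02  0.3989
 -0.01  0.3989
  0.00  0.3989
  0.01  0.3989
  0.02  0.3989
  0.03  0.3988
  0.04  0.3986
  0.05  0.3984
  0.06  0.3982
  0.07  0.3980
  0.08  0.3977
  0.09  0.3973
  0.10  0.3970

σ√T = 0.55 × 0.2887 = 0.1588
d₁ = [ln(80/81) + (0.053 + 0.55²/2)·0.08333] / 0.1588 = [-0.0124 + 0.0170] / 0.1588 = 0.0290 which rounds to 0.03
√T = √0.08333 = 0.2887
φ(d₁) = φ(0.03) = 0.3988
vega = S·φ(d₁)·√T = 80·0.3988·0.2887 = 9.2107

9.21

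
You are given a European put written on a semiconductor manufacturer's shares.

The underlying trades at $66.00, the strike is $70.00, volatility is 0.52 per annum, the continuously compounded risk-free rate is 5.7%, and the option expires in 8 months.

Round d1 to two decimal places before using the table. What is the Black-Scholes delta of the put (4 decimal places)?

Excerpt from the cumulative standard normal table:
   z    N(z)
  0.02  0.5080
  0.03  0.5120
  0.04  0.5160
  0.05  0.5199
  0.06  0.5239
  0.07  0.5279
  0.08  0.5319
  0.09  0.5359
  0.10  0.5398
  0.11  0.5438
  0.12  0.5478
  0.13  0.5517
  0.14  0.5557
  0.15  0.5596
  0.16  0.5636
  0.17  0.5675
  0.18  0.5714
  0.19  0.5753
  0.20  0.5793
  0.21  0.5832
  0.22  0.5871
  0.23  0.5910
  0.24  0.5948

σ√T = 0.52·√0.6667 = 0.4246
d₁ = [ln(66/70) + (0.057 + 0.52²/2)·0.6667] / 0.4246 = [-0.0588 + 0.1281] / 0.4246 = 0.1632 → 0.16
N(d₁) = N(0.16) = 0.5636
Δ_put = N(d₁) − 1 = 0.5636 − 1 = -0.4364

-0.4364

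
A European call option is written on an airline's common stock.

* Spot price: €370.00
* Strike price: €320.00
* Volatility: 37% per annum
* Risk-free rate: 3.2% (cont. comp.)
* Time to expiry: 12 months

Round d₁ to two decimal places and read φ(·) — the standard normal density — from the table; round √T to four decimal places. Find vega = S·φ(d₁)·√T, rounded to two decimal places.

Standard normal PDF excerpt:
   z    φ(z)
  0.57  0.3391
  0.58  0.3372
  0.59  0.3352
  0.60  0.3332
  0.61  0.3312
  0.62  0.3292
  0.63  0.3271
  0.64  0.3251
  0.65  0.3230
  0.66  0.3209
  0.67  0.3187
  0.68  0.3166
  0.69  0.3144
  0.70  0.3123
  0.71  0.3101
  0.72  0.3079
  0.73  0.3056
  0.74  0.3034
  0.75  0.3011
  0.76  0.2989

T = 1;  σ√T = 0.3700
ln(S/K) + (r + σ²/2)T = ln(370/320) + (0.032 + 0.37²/2)·1 = 0.1452 + 0.1004 = 0.2456
d₁ = 0.2456 / 0.3700 = 0.6639 ≈ 0.66
√T = √1 = 1.0000
φ(d₁) = φ(0.66) = 0.3209
vega = S·φ(d₁)·√T = 370·0.3209·1.0000 = 118.7330
(Call and put vega coincide under Black-Scholes.)

118.73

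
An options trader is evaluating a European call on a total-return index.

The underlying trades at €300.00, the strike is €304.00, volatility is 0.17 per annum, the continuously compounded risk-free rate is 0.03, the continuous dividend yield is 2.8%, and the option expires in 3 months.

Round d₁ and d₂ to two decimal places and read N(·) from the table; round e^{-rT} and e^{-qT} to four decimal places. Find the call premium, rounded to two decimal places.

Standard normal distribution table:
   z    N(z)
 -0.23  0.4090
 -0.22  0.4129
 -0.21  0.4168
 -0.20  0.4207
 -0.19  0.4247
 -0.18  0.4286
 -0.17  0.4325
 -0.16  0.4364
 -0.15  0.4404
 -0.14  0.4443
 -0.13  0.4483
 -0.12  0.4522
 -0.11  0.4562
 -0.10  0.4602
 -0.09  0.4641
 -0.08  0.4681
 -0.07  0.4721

€7.76

σ√T = 0.17 × 0.5000 = 0.0850
d₁ = [ln(300/304) + (0.03 − 0.028 + ½·0.17²)·0.25] / (σ√T) = (-0.0132 + 0.0041) / 0.0850 = -0.1074 → -0.11
d₂ = -0.1074 − 0.0850 = -0.1924 → -0.19
e^(−qT) = e^(−0.028·0.25) = 0.9930;  e^(−rT) = e^(−0.03·0.25) = 0.9925
C = 300·0.9930·N(-0.11) − 304·0.9925·N(-0.19) = 300·0.9930·0.4562 − 304·0.9925·0.4247 = 135.9020 − 128.1405 = 7.7615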